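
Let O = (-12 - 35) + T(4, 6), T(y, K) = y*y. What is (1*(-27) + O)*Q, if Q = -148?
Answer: 8584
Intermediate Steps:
T(y, K) = y**2
O = -31 (O = (-12 - 35) + 4**2 = -47 + 16 = -31)
(1*(-27) + O)*Q = (1*(-27) - 31)*(-148) = (-27 - 31)*(-148) = -58*(-148) = 8584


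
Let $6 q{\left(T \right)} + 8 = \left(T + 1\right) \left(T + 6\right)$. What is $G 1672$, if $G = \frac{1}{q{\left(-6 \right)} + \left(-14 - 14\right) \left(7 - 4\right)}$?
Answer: $- \frac{627}{32} \approx -19.594$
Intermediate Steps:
$q{\left(T \right)} = - \frac{4}{3} + \frac{\left(1 + T\right) \left(6 + T\right)}{6}$ ($q{\left(T \right)} = - \frac{4}{3} + \frac{\left(T + 1\right) \left(T + 6\right)}{6} = - \frac{4}{3} + \frac{\left(1 + T\right) \left(6 + T\right)}{6}$)
$G = - \frac{3}{256}$ ($G = \frac{1}{\left(- \frac{1}{3} + \frac{\left(-6\right)^{2}}{6} + \frac{7}{6} \left(-6\right)\right) + \left(-14 - 14\right) \left(7 - 4\right)} = \frac{1}{\left(- \frac{1}{3} + \frac{1}{6} \cdot 36 - 7\right) - 84} = \frac{1}{\left(- \frac{1}{3} + 6 - 7\right) - 84} = \frac{1}{- \frac{4}{3} - 84} = \frac{1}{- \frac{256}{3}} = - \frac{3}{256} \approx -0.011719$)
$G 1672 = \left(- \frac{3}{256}\right) 1672 = - \frac{627}{32}$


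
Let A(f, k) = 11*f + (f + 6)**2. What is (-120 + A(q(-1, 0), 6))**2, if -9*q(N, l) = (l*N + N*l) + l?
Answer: 7056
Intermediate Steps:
q(N, l) = -l/9 - 2*N*l/9 (q(N, l) = -((l*N + N*l) + l)/9 = -((N*l + N*l) + l)/9 = -(2*N*l + l)/9 = -(l + 2*N*l)/9 = -l/9 - 2*N*l/9)
A(f, k) = (6 + f)**2 + 11*f (A(f, k) = 11*f + (6 + f)**2 = (6 + f)**2 + 11*f)
(-120 + A(q(-1, 0), 6))**2 = (-120 + ((6 - 1/9*0*(1 + 2*(-1)))**2 + 11*(-1/9*0*(1 + 2*(-1)))))**2 = (-120 + ((6 - 1/9*0*(1 - 2))**2 + 11*(-1/9*0*(1 - 2))))**2 = (-120 + ((6 - 1/9*0*(-1))**2 + 11*(-1/9*0*(-1))))**2 = (-120 + ((6 + 0)**2 + 11*0))**2 = (-120 + (6**2 + 0))**2 = (-120 + (36 + 0))**2 = (-120 + 36)**2 = (-84)**2 = 7056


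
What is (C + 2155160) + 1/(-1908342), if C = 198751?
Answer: 4492067225561/1908342 ≈ 2.3539e+6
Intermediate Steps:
(C + 2155160) + 1/(-1908342) = (198751 + 2155160) + 1/(-1908342) = 2353911 - 1/1908342 = 4492067225561/1908342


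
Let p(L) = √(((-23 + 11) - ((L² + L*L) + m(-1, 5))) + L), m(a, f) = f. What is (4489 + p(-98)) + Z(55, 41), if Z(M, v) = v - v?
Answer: 4489 + 3*I*√2147 ≈ 4489.0 + 139.01*I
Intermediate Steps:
Z(M, v) = 0
p(L) = √(-17 + L - 2*L²) (p(L) = √(((-23 + 11) - ((L² + L*L) + 5)) + L) = √((-12 - ((L² + L²) + 5)) + L) = √((-12 - (2*L² + 5)) + L) = √((-12 - (5 + 2*L²)) + L) = √((-12 + (-5 - 2*L²)) + L) = √((-17 - 2*L²) + L) = √(-17 + L - 2*L²))
(4489 + p(-98)) + Z(55, 41) = (4489 + √(-17 - 98 - 2*(-98)²)) + 0 = (4489 + √(-17 - 98 - 2*9604)) + 0 = (4489 + √(-17 - 98 - 19208)) + 0 = (4489 + √(-19323)) + 0 = (4489 + 3*I*√2147) + 0 = 4489 + 3*I*√2147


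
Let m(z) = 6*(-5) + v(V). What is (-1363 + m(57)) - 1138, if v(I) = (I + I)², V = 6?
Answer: -2387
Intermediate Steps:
v(I) = 4*I² (v(I) = (2*I)² = 4*I²)
m(z) = 114 (m(z) = 6*(-5) + 4*6² = -30 + 4*36 = -30 + 144 = 114)
(-1363 + m(57)) - 1138 = (-1363 + 114) - 1138 = -1249 - 1138 = -2387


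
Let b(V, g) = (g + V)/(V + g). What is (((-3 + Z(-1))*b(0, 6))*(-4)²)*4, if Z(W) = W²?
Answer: -128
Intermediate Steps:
b(V, g) = 1 (b(V, g) = (V + g)/(V + g) = 1)
(((-3 + Z(-1))*b(0, 6))*(-4)²)*4 = (((-3 + (-1)²)*1)*(-4)²)*4 = (((-3 + 1)*1)*16)*4 = (-2*1*16)*4 = -2*16*4 = -32*4 = -128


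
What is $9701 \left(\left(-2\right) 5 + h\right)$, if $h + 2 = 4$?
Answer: $-77608$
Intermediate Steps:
$h = 2$ ($h = -2 + 4 = 2$)
$9701 \left(\left(-2\right) 5 + h\right) = 9701 \left(\left(-2\right) 5 + 2\right) = 9701 \left(-10 + 2\right) = 9701 \left(-8\right) = -77608$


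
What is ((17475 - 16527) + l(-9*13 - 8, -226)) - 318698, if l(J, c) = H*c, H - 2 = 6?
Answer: -319558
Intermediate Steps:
H = 8 (H = 2 + 6 = 8)
l(J, c) = 8*c
((17475 - 16527) + l(-9*13 - 8, -226)) - 318698 = ((17475 - 16527) + 8*(-226)) - 318698 = (948 - 1808) - 318698 = -860 - 318698 = -319558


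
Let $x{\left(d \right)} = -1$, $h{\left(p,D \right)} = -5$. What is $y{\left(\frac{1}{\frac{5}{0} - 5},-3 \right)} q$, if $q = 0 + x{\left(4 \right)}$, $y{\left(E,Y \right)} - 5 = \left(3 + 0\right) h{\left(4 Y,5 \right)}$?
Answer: $10$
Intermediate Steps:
$y{\left(E,Y \right)} = -10$ ($y{\left(E,Y \right)} = 5 + \left(3 + 0\right) \left(-5\right) = 5 + 3 \left(-5\right) = 5 - 15 = -10$)
$q = -1$ ($q = 0 - 1 = -1$)
$y{\left(\frac{1}{\frac{5}{0} - 5},-3 \right)} q = \left(-10\right) \left(-1\right) = 10$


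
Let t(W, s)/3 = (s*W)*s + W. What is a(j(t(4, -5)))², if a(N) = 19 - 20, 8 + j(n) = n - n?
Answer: 1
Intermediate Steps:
t(W, s) = 3*W + 3*W*s² (t(W, s) = 3*((s*W)*s + W) = 3*((W*s)*s + W) = 3*(W*s² + W) = 3*(W + W*s²) = 3*W + 3*W*s²)
j(n) = -8 (j(n) = -8 + (n - n) = -8 + 0 = -8)
a(N) = -1
a(j(t(4, -5)))² = (-1)² = 1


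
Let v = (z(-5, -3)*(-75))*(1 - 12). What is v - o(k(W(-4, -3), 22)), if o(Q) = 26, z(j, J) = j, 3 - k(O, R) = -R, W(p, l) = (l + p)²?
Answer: -4151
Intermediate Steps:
k(O, R) = 3 + R (k(O, R) = 3 - (-1)*R = 3 + R)
v = -4125 (v = (-5*(-75))*(1 - 12) = 375*(-11) = -4125)
v - o(k(W(-4, -3), 22)) = -4125 - 1*26 = -4125 - 26 = -4151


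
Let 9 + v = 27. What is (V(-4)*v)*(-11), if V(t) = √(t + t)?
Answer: -396*I*√2 ≈ -560.03*I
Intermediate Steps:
v = 18 (v = -9 + 27 = 18)
V(t) = √2*√t (V(t) = √(2*t) = √2*√t)
(V(-4)*v)*(-11) = ((√2*√(-4))*18)*(-11) = ((√2*(2*I))*18)*(-11) = ((2*I*√2)*18)*(-11) = (36*I*√2)*(-11) = -396*I*√2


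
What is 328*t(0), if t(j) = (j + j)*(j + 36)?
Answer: 0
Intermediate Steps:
t(j) = 2*j*(36 + j) (t(j) = (2*j)*(36 + j) = 2*j*(36 + j))
328*t(0) = 328*(2*0*(36 + 0)) = 328*(2*0*36) = 328*0 = 0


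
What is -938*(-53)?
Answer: 49714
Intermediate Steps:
-938*(-53) = -1*(-49714) = 49714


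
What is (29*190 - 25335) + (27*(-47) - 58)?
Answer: -21152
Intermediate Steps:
(29*190 - 25335) + (27*(-47) - 58) = (5510 - 25335) + (-1269 - 58) = -19825 - 1327 = -21152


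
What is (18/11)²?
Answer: 324/121 ≈ 2.6777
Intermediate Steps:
(18/11)² = 324/121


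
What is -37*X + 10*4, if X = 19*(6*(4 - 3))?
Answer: -4178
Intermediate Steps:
X = 114 (X = 19*(6*1) = 19*6 = 114)
-37*X + 10*4 = -37*114 + 10*4 = -4218 + 40 = -4178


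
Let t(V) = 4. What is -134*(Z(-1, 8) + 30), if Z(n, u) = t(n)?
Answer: -4556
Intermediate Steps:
Z(n, u) = 4
-134*(Z(-1, 8) + 30) = -134*(4 + 30) = -134*34 = -4556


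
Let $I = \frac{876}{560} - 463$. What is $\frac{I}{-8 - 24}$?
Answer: $\frac{64601}{4480} \approx 14.42$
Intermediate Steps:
$I = - \frac{64601}{140}$ ($I = 876 \cdot \frac{1}{560} - 463 = \frac{219}{140} - 463 = - \frac{64601}{140} \approx -461.44$)
$\frac{I}{-8 - 24} = - \frac{64601}{140 \left(-8 - 24\right)} = - \frac{64601}{140 \left(-32\right)} = \left(- \frac{64601}{140}\right) \left(- \frac{1}{32}\right) = \frac{64601}{4480}$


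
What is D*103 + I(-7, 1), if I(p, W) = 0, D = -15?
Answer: -1545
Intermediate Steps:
D*103 + I(-7, 1) = -15*103 + 0 = -1545 + 0 = -1545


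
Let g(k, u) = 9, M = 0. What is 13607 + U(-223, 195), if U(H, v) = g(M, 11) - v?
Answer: 13421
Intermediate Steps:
U(H, v) = 9 - v
13607 + U(-223, 195) = 13607 + (9 - 1*195) = 13607 + (9 - 195) = 13607 - 186 = 13421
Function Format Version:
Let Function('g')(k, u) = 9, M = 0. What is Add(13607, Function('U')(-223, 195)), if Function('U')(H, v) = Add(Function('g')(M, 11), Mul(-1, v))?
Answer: 13421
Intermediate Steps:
Function('U')(H, v) = Add(9, Mul(-1, v))
Add(13607, Function('U')(-223, 195)) = Add(13607, Add(9, Mul(-1, 195))) = Add(13607, Add(9, -195)) = Add(13607, -186) = 13421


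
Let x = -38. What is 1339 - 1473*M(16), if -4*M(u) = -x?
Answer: 30665/2 ≈ 15333.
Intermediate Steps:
M(u) = -19/2 (M(u) = -(-1)*(-38)/4 = -1/4*38 = -19/2)
1339 - 1473*M(16) = 1339 - 1473*(-19/2) = 1339 + 27987/2 = 30665/2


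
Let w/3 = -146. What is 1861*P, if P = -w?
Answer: 815118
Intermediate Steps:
w = -438 (w = 3*(-146) = -438)
P = 438 (P = -1*(-438) = 438)
1861*P = 1861*438 = 815118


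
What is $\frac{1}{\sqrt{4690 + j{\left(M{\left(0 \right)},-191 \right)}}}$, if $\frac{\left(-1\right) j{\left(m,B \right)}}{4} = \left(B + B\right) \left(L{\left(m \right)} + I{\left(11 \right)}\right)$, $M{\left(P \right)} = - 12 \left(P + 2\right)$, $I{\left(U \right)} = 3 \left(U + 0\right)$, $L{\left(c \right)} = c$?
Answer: $\frac{\sqrt{18442}}{18442} \approx 0.0073637$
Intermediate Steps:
$I{\left(U \right)} = 3 U$
$M{\left(P \right)} = -24 - 12 P$ ($M{\left(P \right)} = - 12 \left(2 + P\right) = -24 - 12 P$)
$j{\left(m,B \right)} = - 8 B \left(33 + m\right)$ ($j{\left(m,B \right)} = - 4 \left(B + B\right) \left(m + 3 \cdot 11\right) = - 4 \cdot 2 B \left(m + 33\right) = - 4 \cdot 2 B \left(33 + m\right) = - 8 B \left(33 + m\right)$)
$\frac{1}{\sqrt{4690 + j{\left(M{\left(0 \right)},-191 \right)}}} = \frac{1}{\sqrt{4690 - - 1528 \left(33 - 24\right)}} = \frac{1}{\sqrt{4690 - \left(-1528\right) 9}} = \frac{1}{\sqrt{4690 + 13752}} = \frac{1}{\sqrt{18442}} = \frac{\sqrt{18442}}{18442}$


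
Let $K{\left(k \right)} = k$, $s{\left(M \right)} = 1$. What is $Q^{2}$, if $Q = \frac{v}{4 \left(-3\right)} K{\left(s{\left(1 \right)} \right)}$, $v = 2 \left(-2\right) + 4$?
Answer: $0$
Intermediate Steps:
$v = 0$ ($v = -4 + 4 = 0$)
$Q = 0$ ($Q = \frac{0}{4 \left(-3\right)} 1 = \frac{0}{-12} \cdot 1 = 0 \left(- \frac{1}{12}\right) 1 = 0 \cdot 1 = 0$)
$Q^{2} = 0^{2} = 0$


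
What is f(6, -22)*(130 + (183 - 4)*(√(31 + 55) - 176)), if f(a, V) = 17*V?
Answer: 11733876 - 66946*√86 ≈ 1.1113e+7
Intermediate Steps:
f(6, -22)*(130 + (183 - 4)*(√(31 + 55) - 176)) = (17*(-22))*(130 + (183 - 4)*(√(31 + 55) - 176)) = -374*(130 + 179*(√86 - 176)) = -374*(130 + 179*(-176 + √86)) = -374*(130 + (-31504 + 179*√86)) = -374*(-31374 + 179*√86) = 11733876 - 66946*√86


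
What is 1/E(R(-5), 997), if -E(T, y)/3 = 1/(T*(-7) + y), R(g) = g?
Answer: -344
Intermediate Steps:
E(T, y) = -3/(y - 7*T) (E(T, y) = -3/(T*(-7) + y) = -3/(-7*T + y) = -3/(y - 7*T))
1/E(R(-5), 997) = 1/(3/(-1*997 + 7*(-5))) = 1/(3/(-997 - 35)) = 1/(3/(-1032)) = 1/(3*(-1/1032)) = 1/(-1/344) = -344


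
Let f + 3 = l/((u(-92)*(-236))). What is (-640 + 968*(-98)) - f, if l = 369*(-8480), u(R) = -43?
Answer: -241503757/2537 ≈ -95193.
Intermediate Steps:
l = -3129120
f = -789891/2537 (f = -3 - 3129120/((-43*(-236))) = -3 - 3129120/10148 = -3 - 3129120*1/10148 = -3 - 782280/2537 = -789891/2537 ≈ -311.35)
(-640 + 968*(-98)) - f = (-640 + 968*(-98)) - 1*(-789891/2537) = (-640 - 94864) + 789891/2537 = -95504 + 789891/2537 = -241503757/2537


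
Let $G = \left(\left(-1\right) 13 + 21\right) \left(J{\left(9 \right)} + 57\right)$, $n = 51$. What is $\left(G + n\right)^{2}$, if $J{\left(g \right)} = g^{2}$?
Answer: $1334025$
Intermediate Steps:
$G = 1104$ ($G = \left(\left(-1\right) 13 + 21\right) \left(9^{2} + 57\right) = \left(-13 + 21\right) \left(81 + 57\right) = 8 \cdot 138 = 1104$)
$\left(G + n\right)^{2} = \left(1104 + 51\right)^{2} = 1155^{2} = 1334025$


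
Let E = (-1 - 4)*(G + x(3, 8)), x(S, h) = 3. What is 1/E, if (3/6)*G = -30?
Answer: 1/285 ≈ 0.0035088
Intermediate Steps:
G = -60 (G = 2*(-30) = -60)
E = 285 (E = (-1 - 4)*(-60 + 3) = -5*(-57) = 285)
1/E = 1/285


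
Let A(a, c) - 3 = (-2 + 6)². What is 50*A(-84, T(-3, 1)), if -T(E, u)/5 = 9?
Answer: 950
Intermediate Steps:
T(E, u) = -45 (T(E, u) = -5*9 = -45)
A(a, c) = 19 (A(a, c) = 3 + (-2 + 6)² = 3 + 4² = 3 + 16 = 19)
50*A(-84, T(-3, 1)) = 50*19 = 950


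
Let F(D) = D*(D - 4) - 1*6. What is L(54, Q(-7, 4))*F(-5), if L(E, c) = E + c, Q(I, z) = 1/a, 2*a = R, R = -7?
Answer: 14664/7 ≈ 2094.9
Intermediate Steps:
a = -7/2 (a = (½)*(-7) = -7/2 ≈ -3.5000)
Q(I, z) = -2/7 (Q(I, z) = 1/(-7/2) = -2/7)
F(D) = -6 + D*(-4 + D) (F(D) = D*(-4 + D) - 6 = -6 + D*(-4 + D))
L(54, Q(-7, 4))*F(-5) = (54 - 2/7)*(-6 + (-5)² - 4*(-5)) = 376*(-6 + 25 + 20)/7 = (376/7)*39 = 14664/7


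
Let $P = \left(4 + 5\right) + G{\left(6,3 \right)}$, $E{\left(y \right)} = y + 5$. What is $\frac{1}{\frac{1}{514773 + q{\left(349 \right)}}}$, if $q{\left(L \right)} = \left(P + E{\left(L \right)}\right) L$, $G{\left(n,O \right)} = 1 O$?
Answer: $642507$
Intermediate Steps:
$E{\left(y \right)} = 5 + y$
$G{\left(n,O \right)} = O$
$P = 12$ ($P = \left(4 + 5\right) + 3 = 9 + 3 = 12$)
$q{\left(L \right)} = L \left(17 + L\right)$ ($q{\left(L \right)} = \left(12 + \left(5 + L\right)\right) L = \left(17 + L\right) L = L \left(17 + L\right)$)
$\frac{1}{\frac{1}{514773 + q{\left(349 \right)}}} = \frac{1}{\frac{1}{514773 + 349 \left(17 + 349\right)}} = \frac{1}{\frac{1}{514773 + 349 \cdot 366}} = \frac{1}{\frac{1}{514773 + 127734}} = \frac{1}{\frac{1}{642507}} = 642507$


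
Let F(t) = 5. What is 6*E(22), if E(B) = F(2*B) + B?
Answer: 162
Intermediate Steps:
E(B) = 5 + B
6*E(22) = 6*(5 + 22) = 6*27 = 162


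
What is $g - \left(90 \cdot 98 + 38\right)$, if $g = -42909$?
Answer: $-51767$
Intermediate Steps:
$g - \left(90 \cdot 98 + 38\right) = -42909 - \left(90 \cdot 98 + 38\right) = -42909 - \left(8820 + 38\right) = -42909 - 8858 = -51767$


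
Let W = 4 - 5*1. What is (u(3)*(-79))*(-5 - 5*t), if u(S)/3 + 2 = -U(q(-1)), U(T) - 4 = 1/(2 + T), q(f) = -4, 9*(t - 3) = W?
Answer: -152075/6 ≈ -25346.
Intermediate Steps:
W = -1 (W = 4 - 5 = -1)
t = 26/9 (t = 3 + (⅑)*(-1) = 3 - ⅑ = 26/9 ≈ 2.8889)
U(T) = 4 + 1/(2 + T)
u(S) = -33/2 (u(S) = -6 + 3*(-(9 + 4*(-4))/(2 - 4)) = -6 + 3*(-(9 - 16)/(-2)) = -6 + 3*(-(-1)*(-7)/2) = -6 + 3*(-1*7/2) = -6 + 3*(-7/2) = -6 - 21/2 = -33/2)
(u(3)*(-79))*(-5 - 5*t) = (-33/2*(-79))*(-5 - 5*26/9) = 2607*(-5 - 130/9)/2 = (2607/2)*(-175/9) = -152075/6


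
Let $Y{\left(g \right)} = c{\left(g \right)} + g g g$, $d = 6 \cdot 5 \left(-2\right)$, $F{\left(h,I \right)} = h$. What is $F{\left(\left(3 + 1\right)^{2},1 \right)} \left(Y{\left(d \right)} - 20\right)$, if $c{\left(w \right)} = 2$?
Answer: $-3456288$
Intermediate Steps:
$d = -60$ ($d = 30 \left(-2\right) = -60$)
$Y{\left(g \right)} = 2 + g^{3}$ ($Y{\left(g \right)} = 2 + g g g = 2 + g g^{2} = 2 + g^{3}$)
$F{\left(\left(3 + 1\right)^{2},1 \right)} \left(Y{\left(d \right)} - 20\right) = \left(3 + 1\right)^{2} \left(\left(2 + \left(-60\right)^{3}\right) - 20\right) = 4^{2} \left(\left(2 - 216000\right) - 20\right) = 16 \left(-215998 - 20\right) = 16 \left(-216018\right) = -3456288$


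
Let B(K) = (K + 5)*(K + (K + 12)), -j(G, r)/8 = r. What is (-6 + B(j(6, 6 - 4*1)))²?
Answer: 45796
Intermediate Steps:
j(G, r) = -8*r
B(K) = (5 + K)*(12 + 2*K) (B(K) = (5 + K)*(K + (12 + K)) = (5 + K)*(12 + 2*K))
(-6 + B(j(6, 6 - 4*1)))² = (-6 + (60 + 2*(-8*(6 - 4*1))² + 22*(-8*(6 - 4*1))))² = (-6 + (60 + 2*(-8*(6 - 4))² + 22*(-8*(6 - 4))))² = (-6 + (60 + 2*(-8*2)² + 22*(-8*2)))² = (-6 + (60 + 2*(-16)² + 22*(-16)))² = (-6 + (60 + 2*256 - 352))² = (-6 + (60 + 512 - 352))² = (-6 + 220)² = 214² = 45796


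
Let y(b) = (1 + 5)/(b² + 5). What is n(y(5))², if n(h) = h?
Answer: 1/25 ≈ 0.040000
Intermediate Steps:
y(b) = 6/(5 + b²)
n(y(5))² = (6/(5 + 5²))² = (6/(5 + 25))² = (6/30)² = (6*(1/30))² = (⅕)² = 1/25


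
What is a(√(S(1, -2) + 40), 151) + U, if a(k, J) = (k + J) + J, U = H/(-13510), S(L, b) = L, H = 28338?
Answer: 2025841/6755 + √41 ≈ 306.31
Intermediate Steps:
U = -14169/6755 (U = 28338/(-13510) = 28338*(-1/13510) = -14169/6755 ≈ -2.0976)
a(k, J) = k + 2*J (a(k, J) = (J + k) + J = k + 2*J)
a(√(S(1, -2) + 40), 151) + U = (√(1 + 40) + 2*151) - 14169/6755 = (√41 + 302) - 14169/6755 = (302 + √41) - 14169/6755 = 2025841/6755 + √41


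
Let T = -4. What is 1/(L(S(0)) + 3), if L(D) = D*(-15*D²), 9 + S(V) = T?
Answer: 1/32958 ≈ 3.0342e-5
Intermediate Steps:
S(V) = -13 (S(V) = -9 - 4 = -13)
L(D) = -15*D³
1/(L(S(0)) + 3) = 1/(-15*(-13)³ + 3) = 1/(-15*(-2197) + 3) = 1/(32955 + 3) = 1/32958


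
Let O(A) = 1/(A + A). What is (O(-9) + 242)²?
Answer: 18966025/324 ≈ 58537.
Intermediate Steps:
O(A) = 1/(2*A)
(O(-9) + 242)² = ((½)/(-9) + 242)² = ((½)*(-⅑) + 242)² = (-1/18 + 242)² = (4355/18)² = 18966025/324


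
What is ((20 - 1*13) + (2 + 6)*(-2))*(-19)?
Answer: 171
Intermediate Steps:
((20 - 1*13) + (2 + 6)*(-2))*(-19) = ((20 - 13) + 8*(-2))*(-19) = (7 - 16)*(-19) = -9*(-19) = 171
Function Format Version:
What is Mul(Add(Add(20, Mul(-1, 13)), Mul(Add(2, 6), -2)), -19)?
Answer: 171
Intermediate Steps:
Mul(Add(Add(20, Mul(-1, 13)), Mul(Add(2, 6), -2)), -19) = Mul(Add(Add(20, -13), Mul(8, -2)), -19) = Mul(Add(7, -16), -19) = Mul(-9, -19) = 171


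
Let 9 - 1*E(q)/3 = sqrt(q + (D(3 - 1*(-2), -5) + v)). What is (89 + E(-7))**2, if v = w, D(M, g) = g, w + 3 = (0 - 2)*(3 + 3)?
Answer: 13213 - 2088*I*sqrt(3) ≈ 13213.0 - 3616.5*I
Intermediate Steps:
w = -15 (w = -3 + (0 - 2)*(3 + 3) = -3 - 2*6 = -3 - 12 = -15)
v = -15
E(q) = 27 - 3*sqrt(-20 + q) (E(q) = 27 - 3*sqrt(q + (-5 - 15)) = 27 - 3*sqrt(q - 20) = 27 - 3*sqrt(-20 + q))
(89 + E(-7))**2 = (89 + (27 - 3*sqrt(-20 - 7)))**2 = (89 + (27 - 9*I*sqrt(3)))**2 = (116 - 9*I*sqrt(3))**2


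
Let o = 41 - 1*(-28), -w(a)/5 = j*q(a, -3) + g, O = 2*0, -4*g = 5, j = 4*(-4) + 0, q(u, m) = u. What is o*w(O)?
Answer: 1725/4 ≈ 431.25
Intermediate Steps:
j = -16 (j = -16 + 0 = -16)
g = -5/4 (g = -¼*5 = -5/4 ≈ -1.2500)
O = 0
w(a) = 25/4 + 80*a (w(a) = -5*(-16*a - 5/4) = -5*(-5/4 - 16*a) = 25/4 + 80*a)
o = 69 (o = 41 + 28 = 69)
o*w(O) = 69*(25/4 + 80*0) = 69*(25/4 + 0) = 69*(25/4) = 1725/4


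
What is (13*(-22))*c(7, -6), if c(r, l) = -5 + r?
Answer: -572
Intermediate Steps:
(13*(-22))*c(7, -6) = (13*(-22))*(-5 + 7) = -286*2 = -572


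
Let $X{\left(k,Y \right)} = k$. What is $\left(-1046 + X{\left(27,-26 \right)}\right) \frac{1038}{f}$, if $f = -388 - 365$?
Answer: $\frac{352574}{251} \approx 1404.7$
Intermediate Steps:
$f = -753$ ($f = -388 - 365 = -753$)
$\left(-1046 + X{\left(27,-26 \right)}\right) \frac{1038}{f} = \left(-1046 + 27\right) \frac{1038}{-753} = - 1019 \cdot 1038 \left(- \frac{1}{753}\right) = \left(-1019\right) \left(- \frac{346}{251}\right) = \frac{352574}{251}$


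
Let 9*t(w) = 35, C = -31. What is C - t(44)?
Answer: -314/9 ≈ -34.889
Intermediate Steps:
t(w) = 35/9 (t(w) = (1/9)*35 = 35/9)
C - t(44) = -31 - 1*35/9 = -31 - 35/9 = -314/9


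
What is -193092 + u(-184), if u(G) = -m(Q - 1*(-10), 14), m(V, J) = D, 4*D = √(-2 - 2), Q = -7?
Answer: -193092 - I/2 ≈ -1.9309e+5 - 0.5*I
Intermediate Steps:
D = I/2 (D = √(-2 - 2)/4 = √(-4)/4 = (2*I)/4 = I/2 ≈ 0.5*I)
m(V, J) = I/2
u(G) = -I/2
-193092 + u(-184) = -193092 - I/2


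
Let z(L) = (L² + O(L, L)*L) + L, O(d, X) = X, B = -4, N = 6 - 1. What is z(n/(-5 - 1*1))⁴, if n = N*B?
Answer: 2798410000/6561 ≈ 4.2652e+5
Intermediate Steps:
N = 5
n = -20 (n = 5*(-4) = -20)
z(L) = L + 2*L² (z(L) = (L² + L*L) + L = (L² + L²) + L = 2*L² + L = L + 2*L²)
z(n/(-5 - 1*1))⁴ = ((-20/(-5 - 1*1))*(1 + 2*(-20/(-5 - 1*1))))⁴ = ((-20/(-5 - 1))*(1 + 2*(-20/(-5 - 1))))⁴ = ((-20/(-6))*(1 + 2*(-20/(-6))))⁴ = ((-20*(-⅙))*(1 + 2*(-20*(-⅙))))⁴ = (10*(1 + 2*(10/3))/3)⁴ = (10*(1 + 20/3)/3)⁴ = ((10/3)*(23/3))⁴ = (230/9)⁴ = 2798410000/6561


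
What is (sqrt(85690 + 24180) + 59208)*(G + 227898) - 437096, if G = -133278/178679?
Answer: 2410898508820328/178679 + 40720453464*sqrt(109870)/178679 ≈ 1.3568e+10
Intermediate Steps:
G = -133278/178679 (G = -133278*1/178679 = -133278/178679 ≈ -0.74591)
(sqrt(85690 + 24180) + 59208)*(G + 227898) - 437096 = (sqrt(85690 + 24180) + 59208)*(-133278/178679 + 227898) - 437096 = (sqrt(109870) + 59208)*(40720453464/178679) - 437096 = (59208 + sqrt(109870))*(40720453464/178679) - 437096 = (2410976608696512/178679 + 40720453464*sqrt(109870)/178679) - 437096 = 2410898508820328/178679 + 40720453464*sqrt(109870)/178679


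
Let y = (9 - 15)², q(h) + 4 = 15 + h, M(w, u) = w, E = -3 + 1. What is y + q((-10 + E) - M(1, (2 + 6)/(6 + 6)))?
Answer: 34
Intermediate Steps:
E = -2
q(h) = 11 + h (q(h) = -4 + (15 + h) = 11 + h)
y = 36 (y = (-6)² = 36)
y + q((-10 + E) - M(1, (2 + 6)/(6 + 6))) = 36 + (11 + ((-10 - 2) - 1*1)) = 36 + (11 + (-12 - 1)) = 36 + (11 - 13) = 36 - 2 = 34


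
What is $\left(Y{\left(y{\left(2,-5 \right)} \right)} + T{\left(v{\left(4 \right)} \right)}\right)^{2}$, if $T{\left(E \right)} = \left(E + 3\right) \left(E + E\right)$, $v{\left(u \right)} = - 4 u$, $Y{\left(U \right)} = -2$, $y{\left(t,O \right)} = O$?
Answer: $171396$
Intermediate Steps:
$T{\left(E \right)} = 2 E \left(3 + E\right)$ ($T{\left(E \right)} = \left(3 + E\right) 2 E = 2 E \left(3 + E\right)$)
$\left(Y{\left(y{\left(2,-5 \right)} \right)} + T{\left(v{\left(4 \right)} \right)}\right)^{2} = \left(-2 + 2 \left(\left(-4\right) 4\right) \left(3 - 16\right)\right)^{2} = \left(-2 + 2 \left(-16\right) \left(3 - 16\right)\right)^{2} = \left(-2 + 2 \left(-16\right) \left(-13\right)\right)^{2} = \left(-2 + 416\right)^{2} = 414^{2} = 171396$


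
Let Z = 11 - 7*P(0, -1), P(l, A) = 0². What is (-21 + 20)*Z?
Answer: -11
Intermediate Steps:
P(l, A) = 0
Z = 11 (Z = 11 - 7*0 = 11 + 0 = 11)
(-21 + 20)*Z = (-21 + 20)*11 = -1*11 = -11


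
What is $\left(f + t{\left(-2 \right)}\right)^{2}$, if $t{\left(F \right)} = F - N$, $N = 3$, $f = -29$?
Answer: $1156$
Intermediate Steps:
$t{\left(F \right)} = -3 + F$ ($t{\left(F \right)} = F - 3 = -3 + F$)
$\left(f + t{\left(-2 \right)}\right)^{2} = \left(-29 - 5\right)^{2} = \left(-34\right)^{2} = 1156$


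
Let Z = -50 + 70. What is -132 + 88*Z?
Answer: 1628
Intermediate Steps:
Z = 20
-132 + 88*Z = -132 + 88*20 = -132 + 1760 = 1628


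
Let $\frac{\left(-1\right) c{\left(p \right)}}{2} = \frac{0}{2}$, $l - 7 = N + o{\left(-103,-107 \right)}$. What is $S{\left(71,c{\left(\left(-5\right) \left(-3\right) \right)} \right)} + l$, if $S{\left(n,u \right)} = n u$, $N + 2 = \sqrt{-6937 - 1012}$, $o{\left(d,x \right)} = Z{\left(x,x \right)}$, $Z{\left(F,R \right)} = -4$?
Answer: $1 + i \sqrt{7949} \approx 1.0 + 89.157 i$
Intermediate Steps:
$o{\left(d,x \right)} = -4$
$N = -2 + i \sqrt{7949}$ ($N = -2 + \sqrt{-6937 - 1012} = -2 + \sqrt{-7949} = -2 + i \sqrt{7949} \approx -2.0 + 89.157 i$)
$l = 1 + i \sqrt{7949}$ ($l = 7 - \left(6 - i \sqrt{7949}\right) = 1 + i \sqrt{7949} \approx 1.0 + 89.157 i$)
$c{\left(p \right)} = 0$ ($c{\left(p \right)} = - 2 \cdot \frac{0}{2} = - 2 \cdot 0 \cdot \frac{1}{2} = \left(-2\right) 0 = 0$)
$S{\left(71,c{\left(\left(-5\right) \left(-3\right) \right)} \right)} + l = 71 \cdot 0 + \left(1 + i \sqrt{7949}\right) = 0 + \left(1 + i \sqrt{7949}\right) = 1 + i \sqrt{7949}$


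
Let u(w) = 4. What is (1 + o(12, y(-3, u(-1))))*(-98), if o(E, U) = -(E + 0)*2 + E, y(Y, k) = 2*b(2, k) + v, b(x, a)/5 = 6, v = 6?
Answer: 1078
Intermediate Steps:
b(x, a) = 30 (b(x, a) = 5*6 = 30)
y(Y, k) = 66 (y(Y, k) = 2*30 + 6 = 60 + 6 = 66)
o(E, U) = -E (o(E, U) = -E*2 + E = -2*E + E = -E)
(1 + o(12, y(-3, u(-1))))*(-98) = (1 - 1*12)*(-98) = (1 - 12)*(-98) = -11*(-98) = 1078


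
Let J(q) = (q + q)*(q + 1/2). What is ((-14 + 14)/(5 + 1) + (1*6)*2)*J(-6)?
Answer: 792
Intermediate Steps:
J(q) = 2*q*(½ + q) (J(q) = (2*q)*(q + ½) = (2*q)*(½ + q) = 2*q*(½ + q))
((-14 + 14)/(5 + 1) + (1*6)*2)*J(-6) = ((-14 + 14)/(5 + 1) + (1*6)*2)*(-6*(1 + 2*(-6))) = (0/6 + 6*2)*(-6*(1 - 12)) = (0*(⅙) + 12)*(-6*(-11)) = (0 + 12)*66 = 12*66 = 792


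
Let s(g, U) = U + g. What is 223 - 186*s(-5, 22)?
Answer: -2939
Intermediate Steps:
223 - 186*s(-5, 22) = 223 - 186*(22 - 5) = 223 - 186*17 = 223 - 3162 = -2939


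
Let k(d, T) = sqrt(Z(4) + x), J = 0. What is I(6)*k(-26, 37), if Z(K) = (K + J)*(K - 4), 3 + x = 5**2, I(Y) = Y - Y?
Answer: 0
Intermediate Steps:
I(Y) = 0
x = 22 (x = -3 + 5**2 = -3 + 25 = 22)
Z(K) = K*(-4 + K) (Z(K) = (K + 0)*(K - 4) = K*(-4 + K))
k(d, T) = sqrt(22) (k(d, T) = sqrt(4*(-4 + 4) + 22) = sqrt(4*0 + 22) = sqrt(0 + 22) = sqrt(22))
I(6)*k(-26, 37) = 0*sqrt(22) = 0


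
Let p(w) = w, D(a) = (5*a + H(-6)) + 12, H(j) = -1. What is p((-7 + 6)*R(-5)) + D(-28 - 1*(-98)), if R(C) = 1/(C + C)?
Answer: 3611/10 ≈ 361.10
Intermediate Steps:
R(C) = 1/(2*C)
D(a) = 11 + 5*a (D(a) = (5*a - 1) + 12 = (-1 + 5*a) + 12 = 11 + 5*a)
p((-7 + 6)*R(-5)) + D(-28 - 1*(-98)) = (-7 + 6)*((½)/(-5)) + (11 + 5*(-28 - 1*(-98))) = -(-1)/(2*5) + (11 + 5*(-28 + 98)) = -1*(-⅒) + (11 + 5*70) = ⅒ + (11 + 350) = ⅒ + 361 = 3611/10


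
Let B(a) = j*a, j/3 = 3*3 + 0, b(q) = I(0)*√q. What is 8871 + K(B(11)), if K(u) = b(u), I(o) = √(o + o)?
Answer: 8871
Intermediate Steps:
I(o) = √2*√o (I(o) = √(2*o) = √2*√o)
b(q) = 0 (b(q) = (√2*√0)*√q = (√2*0)*√q = 0*√q = 0)
j = 27 (j = 3*(3*3 + 0) = 3*(9 + 0) = 3*9 = 27)
B(a) = 27*a
K(u) = 0
8871 + K(B(11)) = 8871 + 0 = 8871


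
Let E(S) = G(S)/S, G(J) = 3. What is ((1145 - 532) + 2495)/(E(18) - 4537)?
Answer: -18648/27221 ≈ -0.68506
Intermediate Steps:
E(S) = 3/S
((1145 - 532) + 2495)/(E(18) - 4537) = ((1145 - 532) + 2495)/(3/18 - 4537) = (613 + 2495)/(3*(1/18) - 4537) = 3108/(⅙ - 4537) = 3108/(-27221/6) = 3108*(-6/27221) = -18648/27221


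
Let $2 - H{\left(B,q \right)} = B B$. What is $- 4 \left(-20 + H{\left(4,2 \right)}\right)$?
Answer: $136$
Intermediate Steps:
$H{\left(B,q \right)} = 2 - B^{2}$ ($H{\left(B,q \right)} = 2 - B B = 2 - B^{2}$)
$- 4 \left(-20 + H{\left(4,2 \right)}\right) = - 4 \left(-20 + \left(2 - 4^{2}\right)\right) = - 4 \left(-20 + \left(2 - 16\right)\right) = - 4 \left(-20 - 14\right) = \left(-4\right) \left(-34\right) = 136$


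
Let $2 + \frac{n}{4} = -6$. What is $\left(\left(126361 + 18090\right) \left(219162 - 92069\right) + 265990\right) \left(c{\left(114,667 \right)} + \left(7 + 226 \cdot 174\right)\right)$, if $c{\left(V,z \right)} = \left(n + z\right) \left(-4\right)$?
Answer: $675445120342003$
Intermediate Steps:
$n = -32$ ($n = -8 + 4 \left(-6\right) = -8 - 24 = -32$)
$c{\left(V,z \right)} = 128 - 4 z$ ($c{\left(V,z \right)} = \left(-32 + z\right) \left(-4\right) = 128 - 4 z$)
$\left(\left(126361 + 18090\right) \left(219162 - 92069\right) + 265990\right) \left(c{\left(114,667 \right)} + \left(7 + 226 \cdot 174\right)\right) = \left(\left(126361 + 18090\right) \left(219162 - 92069\right) + 265990\right) \left(\left(128 - 2668\right) + \left(7 + 226 \cdot 174\right)\right) = \left(144451 \cdot 127093 + 265990\right) \left(\left(128 - 2668\right) + \left(7 + 39324\right)\right) = \left(18358710943 + 265990\right) \left(-2540 + 39331\right) = 18358976933 \cdot 36791 = 675445120342003$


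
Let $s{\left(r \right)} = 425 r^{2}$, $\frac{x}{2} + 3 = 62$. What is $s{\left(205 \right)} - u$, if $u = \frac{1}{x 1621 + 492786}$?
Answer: $\frac{12217810579999}{684064} \approx 1.7861 \cdot 10^{7}$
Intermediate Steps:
$x = 118$ ($x = -6 + 2 \cdot 62 = -6 + 124 = 118$)
$u = \frac{1}{684064}$ ($u = \frac{1}{118 \cdot 1621 + 492786} = \frac{1}{191278 + 492786} = \frac{1}{684064} \approx 1.4619 \cdot 10^{-6}$)
$s{\left(205 \right)} - u = 425 \cdot 205^{2} - \frac{1}{684064} = 425 \cdot 42025 - \frac{1}{684064} = 17860625 - \frac{1}{684064} = \frac{12217810579999}{684064}$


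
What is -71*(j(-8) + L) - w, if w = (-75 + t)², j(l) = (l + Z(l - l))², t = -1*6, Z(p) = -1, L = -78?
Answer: -6774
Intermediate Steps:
t = -6
j(l) = (-1 + l)² (j(l) = (l - 1)² = (-1 + l)²)
w = 6561 (w = (-75 - 6)² = (-81)² = 6561)
-71*(j(-8) + L) - w = -71*((-1 - 8)² - 78) - 1*6561 = -71*((-9)² - 78) - 6561 = -71*(81 - 78) - 6561 = -71*3 - 6561 = -213 - 6561 = -6774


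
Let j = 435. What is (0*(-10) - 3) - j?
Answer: -438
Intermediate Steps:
(0*(-10) - 3) - j = (0*(-10) - 3) - 1*435 = (0 - 3) - 435 = -3 - 435 = -438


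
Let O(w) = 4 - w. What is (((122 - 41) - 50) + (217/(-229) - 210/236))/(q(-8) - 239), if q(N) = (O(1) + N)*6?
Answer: -788031/7268918 ≈ -0.10841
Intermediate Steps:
q(N) = 18 + 6*N (q(N) = ((4 - 1*1) + N)*6 = ((4 - 1) + N)*6 = (3 + N)*6 = 18 + 6*N)
(((122 - 41) - 50) + (217/(-229) - 210/236))/(q(-8) - 239) = (((122 - 41) - 50) + (217/(-229) - 210/236))/((18 + 6*(-8)) - 239) = ((81 - 50) + (217*(-1/229) - 210*1/236))/((18 - 48) - 239) = (31 + (-217/229 - 105/118))/(-30 - 239) = (31 - 49651/27022)/(-269) = (788031/27022)*(-1/269) = -788031/7268918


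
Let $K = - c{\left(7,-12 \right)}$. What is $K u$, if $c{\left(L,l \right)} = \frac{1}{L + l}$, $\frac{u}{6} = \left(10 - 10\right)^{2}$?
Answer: $0$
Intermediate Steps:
$u = 0$ ($u = 6 \left(10 - 10\right)^{2} = 6 \cdot 0^{2} = 6 \cdot 0 = 0$)
$K = \frac{1}{5}$ ($K = - \frac{1}{7 - 12} = - \frac{1}{-5} = \left(-1\right) \left(- \frac{1}{5}\right) = \frac{1}{5} \approx 0.2$)
$K u = \frac{1}{5} \cdot 0 = 0$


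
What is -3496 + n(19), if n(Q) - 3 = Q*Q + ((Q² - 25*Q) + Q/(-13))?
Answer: -42217/13 ≈ -3247.5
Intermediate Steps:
n(Q) = 3 + 2*Q² - 326*Q/13 (n(Q) = 3 + (Q*Q + ((Q² - 25*Q) + Q/(-13))) = 3 + (Q² + ((Q² - 25*Q) + Q*(-1/13))) = 3 + (Q² + ((Q² - 25*Q) - Q/13)) = 3 + (Q² + (Q² - 326*Q/13)) = 3 + (2*Q² - 326*Q/13) = 3 + 2*Q² - 326*Q/13)
-3496 + n(19) = -3496 + (3 + 2*19² - 326/13*19) = -3496 + (3 + 2*361 - 6194/13) = -3496 + (3 + 722 - 6194/13) = -3496 + 3231/13 = -42217/13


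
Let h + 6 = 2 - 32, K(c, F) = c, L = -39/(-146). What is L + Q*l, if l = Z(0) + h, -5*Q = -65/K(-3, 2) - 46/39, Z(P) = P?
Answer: 1402383/9490 ≈ 147.77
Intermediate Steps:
L = 39/146 (L = -39*(-1/146) = 39/146 ≈ 0.26712)
h = -36 (h = -6 + (2 - 32) = -6 - 30 = -36)
Q = -799/195 (Q = -(-65/(-3) - 46/39)/5 = -(-65*(-⅓) - 46*1/39)/5 = -(65/3 - 46/39)/5 = -⅕*799/39 = -799/195 ≈ -4.0974)
l = -36 (l = 0 - 36 = -36)
L + Q*l = 39/146 - 799/195*(-36) = 39/146 + 9588/65 = 1402383/9490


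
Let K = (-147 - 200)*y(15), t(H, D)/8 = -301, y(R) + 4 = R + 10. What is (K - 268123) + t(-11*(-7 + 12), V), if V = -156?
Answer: -277818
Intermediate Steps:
y(R) = 6 + R (y(R) = -4 + (R + 10) = -4 + (10 + R) = 6 + R)
t(H, D) = -2408 (t(H, D) = 8*(-301) = -2408)
K = -7287 (K = (-147 - 200)*(6 + 15) = -347*21 = -7287)
(K - 268123) + t(-11*(-7 + 12), V) = (-7287 - 268123) - 2408 = -275410 - 2408 = -277818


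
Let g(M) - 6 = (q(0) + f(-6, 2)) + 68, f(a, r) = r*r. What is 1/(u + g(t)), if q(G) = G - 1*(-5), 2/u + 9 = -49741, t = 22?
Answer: 24875/2064624 ≈ 0.012048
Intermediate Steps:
u = -1/24875 (u = 2/(-9 - 49741) = 2/(-49750) = 2*(-1/49750) = -1/24875 ≈ -4.0201e-5)
q(G) = 5 + G (q(G) = G + 5 = 5 + G)
f(a, r) = r²
g(M) = 83 (g(M) = 6 + (((5 + 0) + 2²) + 68) = 6 + ((5 + 4) + 68) = 6 + (9 + 68) = 6 + 77 = 83)
1/(u + g(t)) = 1/(-1/24875 + 83) = 1/(2064624/24875) = 24875/2064624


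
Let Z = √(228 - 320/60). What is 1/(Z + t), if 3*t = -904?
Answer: -678/203803 - 3*√501/407606 ≈ -0.0034915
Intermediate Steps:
t = -904/3 (t = (⅓)*(-904) = -904/3 ≈ -301.33)
Z = 2*√501/3 (Z = √(228 - 320*1/60) = √(228 - 16/3) = √(668/3) = 2*√501/3 ≈ 14.922)
1/(Z + t) = 1/(2*√501/3 - 904/3) = 1/(-904/3 + 2*√501/3)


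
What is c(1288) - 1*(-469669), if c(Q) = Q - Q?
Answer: 469669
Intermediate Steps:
c(Q) = 0
c(1288) - 1*(-469669) = 0 - 1*(-469669) = 0 + 469669 = 469669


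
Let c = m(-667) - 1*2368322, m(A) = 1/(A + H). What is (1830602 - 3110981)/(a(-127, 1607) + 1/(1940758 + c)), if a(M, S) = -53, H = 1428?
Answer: 416604857420937/17244939520 ≈ 24158.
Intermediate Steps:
m(A) = 1/(1428 + A) (m(A) = 1/(A + 1428) = 1/(1428 + A))
c = -1802293041/761 (c = 1/(1428 - 667) - 1*2368322 = 1/761 - 2368322 = -1802293041/761 ≈ -2.3683e+6)
(1830602 - 3110981)/(a(-127, 1607) + 1/(1940758 + c)) = (1830602 - 3110981)/(-53 + 1/(1940758 - 1802293041/761)) = -1280379/(-53 + 1/(-325376203/761)) = -1280379/(-53 - 761/325376203) = -1280379/(-17244939520/325376203) = -1280379*(-325376203/17244939520) = 416604857420937/17244939520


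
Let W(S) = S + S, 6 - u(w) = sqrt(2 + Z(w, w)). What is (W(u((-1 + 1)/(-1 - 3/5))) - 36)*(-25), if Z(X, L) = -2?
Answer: 600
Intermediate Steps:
u(w) = 6 (u(w) = 6 - sqrt(2 - 2) = 6 - sqrt(0) = 6 - 1*0 = 6 + 0 = 6)
W(S) = 2*S
(W(u((-1 + 1)/(-1 - 3/5))) - 36)*(-25) = (2*6 - 36)*(-25) = (12 - 36)*(-25) = -24*(-25) = 600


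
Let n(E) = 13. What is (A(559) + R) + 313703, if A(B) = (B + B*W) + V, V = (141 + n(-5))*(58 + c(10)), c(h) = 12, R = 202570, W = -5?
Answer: 524817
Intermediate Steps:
V = 10780 (V = (141 + 13)*(58 + 12) = 154*70 = 10780)
A(B) = 10780 - 4*B (A(B) = (B + B*(-5)) + 10780 = (B - 5*B) + 10780 = -4*B + 10780 = 10780 - 4*B)
(A(559) + R) + 313703 = ((10780 - 4*559) + 202570) + 313703 = ((10780 - 2236) + 202570) + 313703 = (8544 + 202570) + 313703 = 211114 + 313703 = 524817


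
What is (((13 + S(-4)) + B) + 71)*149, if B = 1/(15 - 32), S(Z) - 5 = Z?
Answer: 215156/17 ≈ 12656.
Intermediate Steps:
S(Z) = 5 + Z
B = -1/17 (B = 1/(-17) = -1/17 ≈ -0.058824)
(((13 + S(-4)) + B) + 71)*149 = (((13 + (5 - 4)) - 1/17) + 71)*149 = (((13 + 1) - 1/17) + 71)*149 = ((14 - 1/17) + 71)*149 = (237/17 + 71)*149 = (1444/17)*149 = 215156/17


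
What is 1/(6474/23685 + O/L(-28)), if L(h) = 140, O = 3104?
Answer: 11053/248082 ≈ 0.044554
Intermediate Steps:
1/(6474/23685 + O/L(-28)) = 1/(6474/23685 + 3104/140) = 1/(6474*(1/23685) + 3104*(1/140)) = 1/(2158/7895 + 776/35) = 1/(248082/11053) = 11053/248082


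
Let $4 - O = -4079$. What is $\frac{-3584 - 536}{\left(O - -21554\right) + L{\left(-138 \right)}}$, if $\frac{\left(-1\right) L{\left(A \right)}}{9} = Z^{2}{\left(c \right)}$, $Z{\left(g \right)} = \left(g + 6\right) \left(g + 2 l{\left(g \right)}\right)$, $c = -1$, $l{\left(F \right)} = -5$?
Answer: $\frac{1030}{397} \approx 2.5945$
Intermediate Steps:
$O = 4083$ ($O = 4 - -4079 = 4 + 4079 = 4083$)
$Z{\left(g \right)} = \left(-10 + g\right) \left(6 + g\right)$ ($Z{\left(g \right)} = \left(g + 6\right) \left(g + 2 \left(-5\right)\right) = \left(6 + g\right) \left(g - 10\right) = \left(6 + g\right) \left(-10 + g\right) = \left(-10 + g\right) \left(6 + g\right)$)
$L{\left(A \right)} = -27225$ ($L{\left(A \right)} = - 9 \left(-60 + \left(-1\right)^{2} - -4\right)^{2} = - 9 \left(-60 + 1 + 4\right)^{2} = - 9 \left(-55\right)^{2} = \left(-9\right) 3025 = -27225$)
$\frac{-3584 - 536}{\left(O - -21554\right) + L{\left(-138 \right)}} = \frac{-3584 - 536}{\left(4083 - -21554\right) - 27225} = - \frac{4120}{\left(4083 + 21554\right) - 27225} = - \frac{4120}{25637 - 27225} = - \frac{4120}{-1588} = \left(-4120\right) \left(- \frac{1}{1588}\right) = \frac{1030}{397}$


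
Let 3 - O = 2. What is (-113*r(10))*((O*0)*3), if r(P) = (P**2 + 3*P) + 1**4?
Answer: 0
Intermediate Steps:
O = 1 (O = 3 - 1*2 = 3 - 2 = 1)
r(P) = 1 + P**2 + 3*P (r(P) = (P**2 + 3*P) + 1 = 1 + P**2 + 3*P)
(-113*r(10))*((O*0)*3) = (-113*(1 + 10**2 + 3*10))*((1*0)*3) = (-113*(1 + 100 + 30))*(0*3) = -113*131*0 = -14803*0 = 0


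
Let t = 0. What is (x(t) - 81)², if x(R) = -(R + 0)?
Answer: 6561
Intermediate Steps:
x(R) = -R
(x(t) - 81)² = (-1*0 - 81)² = (0 - 81)² = (-81)² = 6561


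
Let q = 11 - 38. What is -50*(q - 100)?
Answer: 6350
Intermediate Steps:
q = -27
-50*(q - 100) = -50*(-27 - 100) = -50*(-127) = 6350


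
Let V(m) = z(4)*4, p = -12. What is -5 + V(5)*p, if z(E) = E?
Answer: -197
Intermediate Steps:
V(m) = 16 (V(m) = 4*4 = 16)
-5 + V(5)*p = -5 + 16*(-12) = -5 - 192 = -197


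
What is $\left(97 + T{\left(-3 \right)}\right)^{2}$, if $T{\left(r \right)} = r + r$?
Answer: $8281$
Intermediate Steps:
$T{\left(r \right)} = 2 r$
$\left(97 + T{\left(-3 \right)}\right)^{2} = \left(97 + 2 \left(-3\right)\right)^{2} = \left(97 - 6\right)^{2} = 91^{2} = 8281$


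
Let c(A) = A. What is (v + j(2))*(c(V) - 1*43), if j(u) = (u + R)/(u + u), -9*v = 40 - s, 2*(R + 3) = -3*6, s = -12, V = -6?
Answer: 7301/18 ≈ 405.61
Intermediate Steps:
R = -12 (R = -3 + (-3*6)/2 = -3 + (1/2)*(-18) = -3 - 9 = -12)
v = -52/9 (v = -(40 - 1*(-12))/9 = -(40 + 12)/9 = -1/9*52 = -52/9 ≈ -5.7778)
j(u) = (-12 + u)/(2*u) (j(u) = (u - 12)/(u + u) = (-12 + u)/((2*u)) = (-12 + u)*(1/(2*u)) = (-12 + u)/(2*u))
(v + j(2))*(c(V) - 1*43) = (-52/9 + (1/2)*(-12 + 2)/2)*(-6 - 1*43) = (-52/9 + (1/2)*(1/2)*(-10))*(-6 - 43) = (-52/9 - 5/2)*(-49) = -149/18*(-49) = 7301/18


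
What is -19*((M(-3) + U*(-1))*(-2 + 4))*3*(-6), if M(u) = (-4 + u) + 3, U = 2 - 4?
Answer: -1368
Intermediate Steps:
U = -2
M(u) = -1 + u
-19*((M(-3) + U*(-1))*(-2 + 4))*3*(-6) = -19*(((-1 - 3) - 2*(-1))*(-2 + 4))*3*(-6) = -19*((-4 + 2)*2)*3*(-6) = -19*-2*2*3*(-6) = -19*(-4*3)*(-6) = -(-228)*(-6) = -19*72 = -1368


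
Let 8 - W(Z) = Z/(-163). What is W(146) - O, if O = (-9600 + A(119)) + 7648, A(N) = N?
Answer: 300229/163 ≈ 1841.9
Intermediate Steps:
W(Z) = 8 + Z/163 (W(Z) = 8 - Z/(-163) = 8 - Z*(-1)/163 = 8 - (-1)*Z/163 = 8 + Z/163)
O = -1833 (O = (-9600 + 119) + 7648 = -9481 + 7648 = -1833)
W(146) - O = (8 + (1/163)*146) - 1*(-1833) = (8 + 146/163) + 1833 = 1450/163 + 1833 = 300229/163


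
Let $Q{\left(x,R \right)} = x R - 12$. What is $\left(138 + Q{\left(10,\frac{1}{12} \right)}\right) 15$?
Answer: $\frac{3805}{2} \approx 1902.5$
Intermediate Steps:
$Q{\left(x,R \right)} = -12 + R x$ ($Q{\left(x,R \right)} = R x - 12 = -12 + R x$)
$\left(138 + Q{\left(10,\frac{1}{12} \right)}\right) 15 = \left(138 - \left(12 - \frac{1}{12} \cdot 10\right)\right) 15 = \left(138 + \left(-12 + \frac{1}{12} \cdot 10\right)\right) 15 = \left(138 + \left(-12 + \frac{5}{6}\right)\right) 15 = \left(138 - \frac{67}{6}\right) 15 = \frac{761}{6} \cdot 15 = \frac{3805}{2}$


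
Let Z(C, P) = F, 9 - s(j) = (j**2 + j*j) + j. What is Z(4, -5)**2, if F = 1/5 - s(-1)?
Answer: 1521/25 ≈ 60.840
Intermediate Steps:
s(j) = 9 - j - 2*j**2 (s(j) = 9 - ((j**2 + j*j) + j) = 9 - ((j**2 + j**2) + j) = 9 - (2*j**2 + j) = 9 - (j + 2*j**2) = 9 + (-j - 2*j**2) = 9 - j - 2*j**2)
F = -39/5 (F = 1/5 - (9 - 1*(-1) - 2*(-1)**2) = 1/5 - (9 + 1 - 2*1) = 1/5 - (9 + 1 - 2) = 1/5 - 1*8 = 1/5 - 8 = -39/5 ≈ -7.8000)
Z(C, P) = -39/5
Z(4, -5)**2 = (-39/5)**2 = 1521/25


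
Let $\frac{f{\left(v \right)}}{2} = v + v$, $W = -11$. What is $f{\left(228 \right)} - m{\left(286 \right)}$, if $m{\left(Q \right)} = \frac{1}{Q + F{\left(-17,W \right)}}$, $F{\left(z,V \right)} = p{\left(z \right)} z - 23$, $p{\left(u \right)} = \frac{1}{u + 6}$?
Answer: $\frac{2653909}{2910} \approx 912.0$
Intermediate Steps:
$f{\left(v \right)} = 4 v$ ($f{\left(v \right)} = 2 \left(v + v\right) = 2 \cdot 2 v = 4 v$)
$p{\left(u \right)} = \frac{1}{6 + u}$
$F{\left(z,V \right)} = -23 + \frac{z}{6 + z}$ ($F{\left(z,V \right)} = \frac{z}{6 + z} - 23 = -23 + \frac{z}{6 + z}$)
$m{\left(Q \right)} = \frac{1}{- \frac{236}{11} + Q}$ ($m{\left(Q \right)} = \frac{1}{Q + \frac{2 \left(-69 - -187\right)}{6 - 17}} = \frac{1}{Q + \frac{2 \left(-69 + 187\right)}{-11}} = \frac{1}{Q + 2 \left(- \frac{1}{11}\right) 118} = \frac{1}{Q - \frac{236}{11}} = \frac{1}{- \frac{236}{11} + Q}$)
$f{\left(228 \right)} - m{\left(286 \right)} = 4 \cdot 228 - \frac{11}{-236 + 11 \cdot 286} = 912 - \frac{11}{-236 + 3146} = 912 - \frac{11}{2910} = \frac{2653909}{2910}$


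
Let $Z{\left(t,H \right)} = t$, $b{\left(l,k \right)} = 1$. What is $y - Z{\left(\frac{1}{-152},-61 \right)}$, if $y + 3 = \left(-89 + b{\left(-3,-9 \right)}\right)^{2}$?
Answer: $\frac{1176633}{152} \approx 7741.0$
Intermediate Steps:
$y = 7741$ ($y = -3 + \left(-89 + 1\right)^{2} = -3 + \left(-88\right)^{2} = -3 + 7744 = 7741$)
$y - Z{\left(\frac{1}{-152},-61 \right)} = 7741 - \frac{1}{-152} = 7741 - - \frac{1}{152} = 7741 + \frac{1}{152} = \frac{1176633}{152}$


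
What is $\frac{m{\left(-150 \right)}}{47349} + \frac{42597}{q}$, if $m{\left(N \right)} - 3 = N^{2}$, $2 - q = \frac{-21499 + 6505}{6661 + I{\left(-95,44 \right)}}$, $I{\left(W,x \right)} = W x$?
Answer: $\frac{556048985629}{104988516} \approx 5296.3$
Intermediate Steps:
$q = \frac{6652}{827}$ ($q = 2 - \frac{-21499 + 6505}{6661 - 4180} = 2 - - \frac{14994}{6661 - 4180} = 2 - - \frac{14994}{2481} = 2 - \left(-14994\right) \frac{1}{2481} = 2 - - \frac{4998}{827} = 2 + \frac{4998}{827} = \frac{6652}{827} \approx 8.0435$)
$m{\left(N \right)} = 3 + N^{2}$
$\frac{m{\left(-150 \right)}}{47349} + \frac{42597}{q} = \frac{3 + \left(-150\right)^{2}}{47349} + \frac{42597}{\frac{6652}{827}} = \left(3 + 22500\right) \frac{1}{47349} + 42597 \cdot \frac{827}{6652} = 22503 \cdot \frac{1}{47349} + \frac{35227719}{6652} = \frac{7501}{15783} + \frac{35227719}{6652} = \frac{556048985629}{104988516}$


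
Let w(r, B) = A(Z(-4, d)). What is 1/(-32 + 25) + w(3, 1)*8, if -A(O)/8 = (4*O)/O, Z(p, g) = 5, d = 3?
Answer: -1793/7 ≈ -256.14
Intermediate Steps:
A(O) = -32 (A(O) = -8*4*O/O = -8*4 = -32)
w(r, B) = -32
1/(-32 + 25) + w(3, 1)*8 = 1/(-32 + 25) - 32*8 = 1/(-7) - 256 = -1/7 - 256 = -1793/7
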